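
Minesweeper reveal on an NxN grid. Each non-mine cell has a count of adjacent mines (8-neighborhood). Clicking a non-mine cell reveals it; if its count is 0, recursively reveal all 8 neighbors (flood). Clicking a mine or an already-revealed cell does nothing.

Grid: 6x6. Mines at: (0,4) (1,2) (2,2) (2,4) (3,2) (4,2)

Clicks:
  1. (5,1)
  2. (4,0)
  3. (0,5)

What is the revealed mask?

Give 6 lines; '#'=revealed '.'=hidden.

Click 1 (5,1) count=1: revealed 1 new [(5,1)] -> total=1
Click 2 (4,0) count=0: revealed 11 new [(0,0) (0,1) (1,0) (1,1) (2,0) (2,1) (3,0) (3,1) (4,0) (4,1) (5,0)] -> total=12
Click 3 (0,5) count=1: revealed 1 new [(0,5)] -> total=13

Answer: ##...#
##....
##....
##....
##....
##....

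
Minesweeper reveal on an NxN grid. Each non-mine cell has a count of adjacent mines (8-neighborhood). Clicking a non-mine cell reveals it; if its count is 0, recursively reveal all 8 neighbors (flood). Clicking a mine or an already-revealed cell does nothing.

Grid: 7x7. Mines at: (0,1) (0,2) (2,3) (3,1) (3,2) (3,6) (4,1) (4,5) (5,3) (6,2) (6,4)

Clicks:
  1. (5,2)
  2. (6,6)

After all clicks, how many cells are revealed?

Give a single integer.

Answer: 5

Derivation:
Click 1 (5,2) count=3: revealed 1 new [(5,2)] -> total=1
Click 2 (6,6) count=0: revealed 4 new [(5,5) (5,6) (6,5) (6,6)] -> total=5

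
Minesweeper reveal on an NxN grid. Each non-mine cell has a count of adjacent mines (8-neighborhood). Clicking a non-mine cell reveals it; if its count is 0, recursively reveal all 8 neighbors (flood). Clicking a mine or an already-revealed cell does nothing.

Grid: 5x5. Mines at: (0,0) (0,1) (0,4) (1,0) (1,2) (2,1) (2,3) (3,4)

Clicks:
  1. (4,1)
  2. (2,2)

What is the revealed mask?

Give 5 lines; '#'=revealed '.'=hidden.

Click 1 (4,1) count=0: revealed 8 new [(3,0) (3,1) (3,2) (3,3) (4,0) (4,1) (4,2) (4,3)] -> total=8
Click 2 (2,2) count=3: revealed 1 new [(2,2)] -> total=9

Answer: .....
.....
..#..
####.
####.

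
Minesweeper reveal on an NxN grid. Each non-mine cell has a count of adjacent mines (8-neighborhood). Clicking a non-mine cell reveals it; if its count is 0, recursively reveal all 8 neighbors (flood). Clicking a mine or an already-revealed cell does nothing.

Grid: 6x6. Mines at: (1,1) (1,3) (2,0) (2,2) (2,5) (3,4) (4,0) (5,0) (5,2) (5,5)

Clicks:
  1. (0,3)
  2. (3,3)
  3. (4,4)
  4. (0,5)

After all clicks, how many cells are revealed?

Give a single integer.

Click 1 (0,3) count=1: revealed 1 new [(0,3)] -> total=1
Click 2 (3,3) count=2: revealed 1 new [(3,3)] -> total=2
Click 3 (4,4) count=2: revealed 1 new [(4,4)] -> total=3
Click 4 (0,5) count=0: revealed 4 new [(0,4) (0,5) (1,4) (1,5)] -> total=7

Answer: 7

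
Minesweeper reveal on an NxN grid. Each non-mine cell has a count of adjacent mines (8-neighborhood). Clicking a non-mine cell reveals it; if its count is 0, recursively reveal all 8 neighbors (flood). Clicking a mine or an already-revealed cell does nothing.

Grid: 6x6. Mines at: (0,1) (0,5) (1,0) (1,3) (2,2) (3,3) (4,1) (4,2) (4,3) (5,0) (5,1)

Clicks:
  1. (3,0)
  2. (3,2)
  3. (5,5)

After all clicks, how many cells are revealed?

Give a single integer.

Click 1 (3,0) count=1: revealed 1 new [(3,0)] -> total=1
Click 2 (3,2) count=5: revealed 1 new [(3,2)] -> total=2
Click 3 (5,5) count=0: revealed 10 new [(1,4) (1,5) (2,4) (2,5) (3,4) (3,5) (4,4) (4,5) (5,4) (5,5)] -> total=12

Answer: 12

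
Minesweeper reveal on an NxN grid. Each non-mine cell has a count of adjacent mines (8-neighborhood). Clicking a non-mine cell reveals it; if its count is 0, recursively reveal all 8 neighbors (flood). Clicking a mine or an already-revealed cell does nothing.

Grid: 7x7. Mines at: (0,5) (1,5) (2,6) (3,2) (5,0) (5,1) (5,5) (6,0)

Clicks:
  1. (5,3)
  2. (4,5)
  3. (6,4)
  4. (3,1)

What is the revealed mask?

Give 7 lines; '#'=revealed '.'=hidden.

Answer: .......
.......
.......
.#.....
..####.
..###..
..###..

Derivation:
Click 1 (5,3) count=0: revealed 9 new [(4,2) (4,3) (4,4) (5,2) (5,3) (5,4) (6,2) (6,3) (6,4)] -> total=9
Click 2 (4,5) count=1: revealed 1 new [(4,5)] -> total=10
Click 3 (6,4) count=1: revealed 0 new [(none)] -> total=10
Click 4 (3,1) count=1: revealed 1 new [(3,1)] -> total=11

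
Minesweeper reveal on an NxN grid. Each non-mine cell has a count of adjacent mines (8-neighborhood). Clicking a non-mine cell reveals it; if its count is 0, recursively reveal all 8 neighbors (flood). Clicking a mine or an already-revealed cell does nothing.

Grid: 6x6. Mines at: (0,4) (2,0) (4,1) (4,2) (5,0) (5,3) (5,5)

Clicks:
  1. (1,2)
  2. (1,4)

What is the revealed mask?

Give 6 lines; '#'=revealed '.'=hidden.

Click 1 (1,2) count=0: revealed 23 new [(0,0) (0,1) (0,2) (0,3) (1,0) (1,1) (1,2) (1,3) (1,4) (1,5) (2,1) (2,2) (2,3) (2,4) (2,5) (3,1) (3,2) (3,3) (3,4) (3,5) (4,3) (4,4) (4,5)] -> total=23
Click 2 (1,4) count=1: revealed 0 new [(none)] -> total=23

Answer: ####..
######
.#####
.#####
...###
......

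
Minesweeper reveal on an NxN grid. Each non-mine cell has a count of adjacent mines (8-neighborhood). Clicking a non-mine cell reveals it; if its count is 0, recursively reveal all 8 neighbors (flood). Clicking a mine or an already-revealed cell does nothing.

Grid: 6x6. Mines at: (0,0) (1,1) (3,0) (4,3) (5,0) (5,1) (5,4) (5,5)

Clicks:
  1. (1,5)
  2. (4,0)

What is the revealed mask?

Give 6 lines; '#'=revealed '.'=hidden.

Answer: ..####
..####
..####
..####
#...##
......

Derivation:
Click 1 (1,5) count=0: revealed 18 new [(0,2) (0,3) (0,4) (0,5) (1,2) (1,3) (1,4) (1,5) (2,2) (2,3) (2,4) (2,5) (3,2) (3,3) (3,4) (3,5) (4,4) (4,5)] -> total=18
Click 2 (4,0) count=3: revealed 1 new [(4,0)] -> total=19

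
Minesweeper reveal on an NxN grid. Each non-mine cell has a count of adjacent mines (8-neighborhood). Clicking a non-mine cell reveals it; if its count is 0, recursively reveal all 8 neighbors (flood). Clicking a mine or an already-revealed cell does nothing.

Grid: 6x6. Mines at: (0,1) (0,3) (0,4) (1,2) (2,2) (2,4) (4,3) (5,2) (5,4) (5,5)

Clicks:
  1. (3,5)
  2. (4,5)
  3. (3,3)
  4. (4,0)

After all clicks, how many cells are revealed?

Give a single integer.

Click 1 (3,5) count=1: revealed 1 new [(3,5)] -> total=1
Click 2 (4,5) count=2: revealed 1 new [(4,5)] -> total=2
Click 3 (3,3) count=3: revealed 1 new [(3,3)] -> total=3
Click 4 (4,0) count=0: revealed 10 new [(1,0) (1,1) (2,0) (2,1) (3,0) (3,1) (4,0) (4,1) (5,0) (5,1)] -> total=13

Answer: 13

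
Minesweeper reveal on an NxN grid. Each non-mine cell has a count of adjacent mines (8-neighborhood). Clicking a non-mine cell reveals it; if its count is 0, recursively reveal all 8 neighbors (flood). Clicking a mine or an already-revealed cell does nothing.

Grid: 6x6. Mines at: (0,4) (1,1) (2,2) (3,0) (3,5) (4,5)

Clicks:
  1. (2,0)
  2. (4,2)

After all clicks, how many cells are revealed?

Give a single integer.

Click 1 (2,0) count=2: revealed 1 new [(2,0)] -> total=1
Click 2 (4,2) count=0: revealed 14 new [(3,1) (3,2) (3,3) (3,4) (4,0) (4,1) (4,2) (4,3) (4,4) (5,0) (5,1) (5,2) (5,3) (5,4)] -> total=15

Answer: 15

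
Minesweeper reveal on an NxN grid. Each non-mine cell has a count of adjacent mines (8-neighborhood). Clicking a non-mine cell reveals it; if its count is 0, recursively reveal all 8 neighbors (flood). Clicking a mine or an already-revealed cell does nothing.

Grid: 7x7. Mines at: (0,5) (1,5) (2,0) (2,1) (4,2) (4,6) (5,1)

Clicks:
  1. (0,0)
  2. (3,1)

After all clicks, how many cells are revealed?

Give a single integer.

Answer: 32

Derivation:
Click 1 (0,0) count=0: revealed 31 new [(0,0) (0,1) (0,2) (0,3) (0,4) (1,0) (1,1) (1,2) (1,3) (1,4) (2,2) (2,3) (2,4) (2,5) (3,2) (3,3) (3,4) (3,5) (4,3) (4,4) (4,5) (5,2) (5,3) (5,4) (5,5) (5,6) (6,2) (6,3) (6,4) (6,5) (6,6)] -> total=31
Click 2 (3,1) count=3: revealed 1 new [(3,1)] -> total=32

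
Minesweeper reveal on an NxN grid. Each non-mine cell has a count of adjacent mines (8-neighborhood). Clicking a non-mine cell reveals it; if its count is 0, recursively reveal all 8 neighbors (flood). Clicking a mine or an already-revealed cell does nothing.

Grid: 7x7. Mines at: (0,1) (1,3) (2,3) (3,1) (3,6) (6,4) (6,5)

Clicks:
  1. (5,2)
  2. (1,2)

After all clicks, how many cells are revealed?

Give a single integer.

Click 1 (5,2) count=0: revealed 20 new [(3,2) (3,3) (3,4) (3,5) (4,0) (4,1) (4,2) (4,3) (4,4) (4,5) (5,0) (5,1) (5,2) (5,3) (5,4) (5,5) (6,0) (6,1) (6,2) (6,3)] -> total=20
Click 2 (1,2) count=3: revealed 1 new [(1,2)] -> total=21

Answer: 21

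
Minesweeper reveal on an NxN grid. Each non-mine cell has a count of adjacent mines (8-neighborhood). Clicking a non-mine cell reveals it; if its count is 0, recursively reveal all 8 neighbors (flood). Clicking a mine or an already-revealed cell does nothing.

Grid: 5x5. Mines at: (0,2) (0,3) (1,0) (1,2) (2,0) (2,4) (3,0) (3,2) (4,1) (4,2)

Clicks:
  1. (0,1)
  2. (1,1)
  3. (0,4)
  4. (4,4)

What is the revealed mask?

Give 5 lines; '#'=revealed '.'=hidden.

Answer: .#..#
.#...
.....
...##
...##

Derivation:
Click 1 (0,1) count=3: revealed 1 new [(0,1)] -> total=1
Click 2 (1,1) count=4: revealed 1 new [(1,1)] -> total=2
Click 3 (0,4) count=1: revealed 1 new [(0,4)] -> total=3
Click 4 (4,4) count=0: revealed 4 new [(3,3) (3,4) (4,3) (4,4)] -> total=7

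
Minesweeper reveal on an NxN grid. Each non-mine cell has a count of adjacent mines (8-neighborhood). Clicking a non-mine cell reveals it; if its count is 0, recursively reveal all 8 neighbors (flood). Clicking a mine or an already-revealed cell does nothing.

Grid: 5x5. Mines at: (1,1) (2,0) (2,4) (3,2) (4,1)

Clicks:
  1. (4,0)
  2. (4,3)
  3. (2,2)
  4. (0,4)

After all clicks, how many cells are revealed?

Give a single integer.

Click 1 (4,0) count=1: revealed 1 new [(4,0)] -> total=1
Click 2 (4,3) count=1: revealed 1 new [(4,3)] -> total=2
Click 3 (2,2) count=2: revealed 1 new [(2,2)] -> total=3
Click 4 (0,4) count=0: revealed 6 new [(0,2) (0,3) (0,4) (1,2) (1,3) (1,4)] -> total=9

Answer: 9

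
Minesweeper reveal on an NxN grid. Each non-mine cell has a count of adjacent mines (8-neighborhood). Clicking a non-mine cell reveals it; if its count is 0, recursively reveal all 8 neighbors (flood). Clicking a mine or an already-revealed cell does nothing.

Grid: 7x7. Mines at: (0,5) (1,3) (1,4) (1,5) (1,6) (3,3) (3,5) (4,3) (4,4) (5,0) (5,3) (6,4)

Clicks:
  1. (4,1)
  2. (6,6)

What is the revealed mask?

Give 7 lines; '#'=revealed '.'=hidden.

Answer: .......
.......
.......
.......
.#...##
.....##
.....##

Derivation:
Click 1 (4,1) count=1: revealed 1 new [(4,1)] -> total=1
Click 2 (6,6) count=0: revealed 6 new [(4,5) (4,6) (5,5) (5,6) (6,5) (6,6)] -> total=7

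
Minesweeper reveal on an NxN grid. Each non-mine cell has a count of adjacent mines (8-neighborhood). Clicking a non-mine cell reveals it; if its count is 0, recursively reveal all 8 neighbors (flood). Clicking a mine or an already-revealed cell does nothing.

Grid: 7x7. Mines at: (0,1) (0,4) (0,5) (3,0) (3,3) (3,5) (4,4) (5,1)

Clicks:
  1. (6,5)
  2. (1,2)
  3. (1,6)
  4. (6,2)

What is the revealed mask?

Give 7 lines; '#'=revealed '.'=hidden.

Answer: .......
..#...#
.......
.......
.....##
..#####
..#####

Derivation:
Click 1 (6,5) count=0: revealed 12 new [(4,5) (4,6) (5,2) (5,3) (5,4) (5,5) (5,6) (6,2) (6,3) (6,4) (6,5) (6,6)] -> total=12
Click 2 (1,2) count=1: revealed 1 new [(1,2)] -> total=13
Click 3 (1,6) count=1: revealed 1 new [(1,6)] -> total=14
Click 4 (6,2) count=1: revealed 0 new [(none)] -> total=14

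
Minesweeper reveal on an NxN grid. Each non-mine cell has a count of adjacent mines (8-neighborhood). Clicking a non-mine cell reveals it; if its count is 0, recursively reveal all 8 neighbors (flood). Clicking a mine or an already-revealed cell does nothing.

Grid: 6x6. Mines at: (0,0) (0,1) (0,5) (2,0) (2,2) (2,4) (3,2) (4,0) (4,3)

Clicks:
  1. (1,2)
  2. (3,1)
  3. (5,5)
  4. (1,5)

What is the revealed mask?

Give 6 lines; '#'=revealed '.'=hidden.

Click 1 (1,2) count=2: revealed 1 new [(1,2)] -> total=1
Click 2 (3,1) count=4: revealed 1 new [(3,1)] -> total=2
Click 3 (5,5) count=0: revealed 6 new [(3,4) (3,5) (4,4) (4,5) (5,4) (5,5)] -> total=8
Click 4 (1,5) count=2: revealed 1 new [(1,5)] -> total=9

Answer: ......
..#..#
......
.#..##
....##
....##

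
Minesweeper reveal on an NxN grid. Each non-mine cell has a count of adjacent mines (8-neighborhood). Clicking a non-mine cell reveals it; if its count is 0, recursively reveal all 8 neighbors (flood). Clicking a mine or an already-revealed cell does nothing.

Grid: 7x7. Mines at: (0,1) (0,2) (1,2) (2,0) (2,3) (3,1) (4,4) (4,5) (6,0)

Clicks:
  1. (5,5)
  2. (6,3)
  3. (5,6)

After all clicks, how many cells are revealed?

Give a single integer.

Answer: 15

Derivation:
Click 1 (5,5) count=2: revealed 1 new [(5,5)] -> total=1
Click 2 (6,3) count=0: revealed 14 new [(4,1) (4,2) (4,3) (5,1) (5,2) (5,3) (5,4) (5,6) (6,1) (6,2) (6,3) (6,4) (6,5) (6,6)] -> total=15
Click 3 (5,6) count=1: revealed 0 new [(none)] -> total=15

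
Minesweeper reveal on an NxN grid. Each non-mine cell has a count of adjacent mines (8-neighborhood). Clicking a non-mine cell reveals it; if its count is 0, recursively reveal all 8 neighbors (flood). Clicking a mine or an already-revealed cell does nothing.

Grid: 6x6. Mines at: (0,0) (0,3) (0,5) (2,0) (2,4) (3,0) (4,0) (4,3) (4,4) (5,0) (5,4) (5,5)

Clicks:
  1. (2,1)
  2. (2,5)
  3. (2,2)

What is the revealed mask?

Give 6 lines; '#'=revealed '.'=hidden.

Click 1 (2,1) count=2: revealed 1 new [(2,1)] -> total=1
Click 2 (2,5) count=1: revealed 1 new [(2,5)] -> total=2
Click 3 (2,2) count=0: revealed 8 new [(1,1) (1,2) (1,3) (2,2) (2,3) (3,1) (3,2) (3,3)] -> total=10

Answer: ......
.###..
.###.#
.###..
......
......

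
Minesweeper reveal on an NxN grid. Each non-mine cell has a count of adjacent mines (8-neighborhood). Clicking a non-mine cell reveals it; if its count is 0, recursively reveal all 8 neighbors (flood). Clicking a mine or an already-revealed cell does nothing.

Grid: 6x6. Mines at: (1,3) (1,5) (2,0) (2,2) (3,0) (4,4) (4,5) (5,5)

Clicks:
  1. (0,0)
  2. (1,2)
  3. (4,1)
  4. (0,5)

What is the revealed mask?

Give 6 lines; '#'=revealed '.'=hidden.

Click 1 (0,0) count=0: revealed 6 new [(0,0) (0,1) (0,2) (1,0) (1,1) (1,2)] -> total=6
Click 2 (1,2) count=2: revealed 0 new [(none)] -> total=6
Click 3 (4,1) count=1: revealed 1 new [(4,1)] -> total=7
Click 4 (0,5) count=1: revealed 1 new [(0,5)] -> total=8

Answer: ###..#
###...
......
......
.#....
......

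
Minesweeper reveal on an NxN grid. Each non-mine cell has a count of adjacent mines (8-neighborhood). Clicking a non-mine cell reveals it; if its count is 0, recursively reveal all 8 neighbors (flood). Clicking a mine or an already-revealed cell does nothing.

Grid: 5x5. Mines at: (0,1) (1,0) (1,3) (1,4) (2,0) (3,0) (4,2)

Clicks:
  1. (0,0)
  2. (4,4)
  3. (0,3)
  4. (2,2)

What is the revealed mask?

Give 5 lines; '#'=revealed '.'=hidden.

Answer: #..#.
.....
..###
...##
...##

Derivation:
Click 1 (0,0) count=2: revealed 1 new [(0,0)] -> total=1
Click 2 (4,4) count=0: revealed 6 new [(2,3) (2,4) (3,3) (3,4) (4,3) (4,4)] -> total=7
Click 3 (0,3) count=2: revealed 1 new [(0,3)] -> total=8
Click 4 (2,2) count=1: revealed 1 new [(2,2)] -> total=9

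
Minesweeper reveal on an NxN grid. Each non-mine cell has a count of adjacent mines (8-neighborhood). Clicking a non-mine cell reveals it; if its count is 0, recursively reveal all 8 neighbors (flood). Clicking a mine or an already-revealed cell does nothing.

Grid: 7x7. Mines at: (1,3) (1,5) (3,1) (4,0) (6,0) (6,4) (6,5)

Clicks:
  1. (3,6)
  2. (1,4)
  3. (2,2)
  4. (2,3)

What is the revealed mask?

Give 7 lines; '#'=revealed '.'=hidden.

Answer: .......
....#..
..#####
..#####
.######
.######
.###...

Derivation:
Click 1 (3,6) count=0: revealed 25 new [(2,2) (2,3) (2,4) (2,5) (2,6) (3,2) (3,3) (3,4) (3,5) (3,6) (4,1) (4,2) (4,3) (4,4) (4,5) (4,6) (5,1) (5,2) (5,3) (5,4) (5,5) (5,6) (6,1) (6,2) (6,3)] -> total=25
Click 2 (1,4) count=2: revealed 1 new [(1,4)] -> total=26
Click 3 (2,2) count=2: revealed 0 new [(none)] -> total=26
Click 4 (2,3) count=1: revealed 0 new [(none)] -> total=26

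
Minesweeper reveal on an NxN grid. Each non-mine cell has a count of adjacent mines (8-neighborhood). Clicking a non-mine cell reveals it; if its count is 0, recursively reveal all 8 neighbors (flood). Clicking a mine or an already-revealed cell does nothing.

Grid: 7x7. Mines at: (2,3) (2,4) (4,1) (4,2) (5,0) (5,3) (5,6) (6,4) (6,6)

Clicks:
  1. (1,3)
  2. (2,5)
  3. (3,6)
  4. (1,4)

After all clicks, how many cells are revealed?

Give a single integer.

Click 1 (1,3) count=2: revealed 1 new [(1,3)] -> total=1
Click 2 (2,5) count=1: revealed 1 new [(2,5)] -> total=2
Click 3 (3,6) count=0: revealed 24 new [(0,0) (0,1) (0,2) (0,3) (0,4) (0,5) (0,6) (1,0) (1,1) (1,2) (1,4) (1,5) (1,6) (2,0) (2,1) (2,2) (2,6) (3,0) (3,1) (3,2) (3,5) (3,6) (4,5) (4,6)] -> total=26
Click 4 (1,4) count=2: revealed 0 new [(none)] -> total=26

Answer: 26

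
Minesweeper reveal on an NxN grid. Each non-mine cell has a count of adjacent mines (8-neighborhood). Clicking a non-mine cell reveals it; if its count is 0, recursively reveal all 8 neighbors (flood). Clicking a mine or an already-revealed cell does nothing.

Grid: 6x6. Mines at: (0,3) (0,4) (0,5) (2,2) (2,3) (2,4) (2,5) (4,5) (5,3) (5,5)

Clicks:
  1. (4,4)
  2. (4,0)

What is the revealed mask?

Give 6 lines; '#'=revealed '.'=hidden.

Answer: ###...
###...
##....
###...
###.#.
###...

Derivation:
Click 1 (4,4) count=3: revealed 1 new [(4,4)] -> total=1
Click 2 (4,0) count=0: revealed 17 new [(0,0) (0,1) (0,2) (1,0) (1,1) (1,2) (2,0) (2,1) (3,0) (3,1) (3,2) (4,0) (4,1) (4,2) (5,0) (5,1) (5,2)] -> total=18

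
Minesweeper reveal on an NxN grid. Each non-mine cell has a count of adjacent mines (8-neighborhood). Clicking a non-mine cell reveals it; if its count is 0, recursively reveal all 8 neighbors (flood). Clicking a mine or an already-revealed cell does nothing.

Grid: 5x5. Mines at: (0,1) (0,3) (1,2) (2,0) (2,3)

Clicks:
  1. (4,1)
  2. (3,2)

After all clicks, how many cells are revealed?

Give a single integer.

Click 1 (4,1) count=0: revealed 10 new [(3,0) (3,1) (3,2) (3,3) (3,4) (4,0) (4,1) (4,2) (4,3) (4,4)] -> total=10
Click 2 (3,2) count=1: revealed 0 new [(none)] -> total=10

Answer: 10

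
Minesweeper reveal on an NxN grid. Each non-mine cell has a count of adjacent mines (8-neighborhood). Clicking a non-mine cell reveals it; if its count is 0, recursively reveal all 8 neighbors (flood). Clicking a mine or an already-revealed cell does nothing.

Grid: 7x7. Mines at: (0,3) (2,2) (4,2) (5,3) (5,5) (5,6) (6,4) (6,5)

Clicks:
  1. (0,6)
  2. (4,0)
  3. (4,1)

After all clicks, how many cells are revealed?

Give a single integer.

Answer: 37

Derivation:
Click 1 (0,6) count=0: revealed 19 new [(0,4) (0,5) (0,6) (1,3) (1,4) (1,5) (1,6) (2,3) (2,4) (2,5) (2,6) (3,3) (3,4) (3,5) (3,6) (4,3) (4,4) (4,5) (4,6)] -> total=19
Click 2 (4,0) count=0: revealed 18 new [(0,0) (0,1) (0,2) (1,0) (1,1) (1,2) (2,0) (2,1) (3,0) (3,1) (4,0) (4,1) (5,0) (5,1) (5,2) (6,0) (6,1) (6,2)] -> total=37
Click 3 (4,1) count=1: revealed 0 new [(none)] -> total=37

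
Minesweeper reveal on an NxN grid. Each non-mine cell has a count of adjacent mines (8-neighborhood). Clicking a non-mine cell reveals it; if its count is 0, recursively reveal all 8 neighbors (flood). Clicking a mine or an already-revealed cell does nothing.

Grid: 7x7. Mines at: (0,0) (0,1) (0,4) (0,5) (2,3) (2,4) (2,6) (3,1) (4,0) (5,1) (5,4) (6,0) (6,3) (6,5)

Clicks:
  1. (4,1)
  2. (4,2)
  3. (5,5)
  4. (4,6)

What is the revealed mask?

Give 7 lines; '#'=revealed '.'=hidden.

Answer: .......
.......
.......
.....##
.##..##
.....##
.......

Derivation:
Click 1 (4,1) count=3: revealed 1 new [(4,1)] -> total=1
Click 2 (4,2) count=2: revealed 1 new [(4,2)] -> total=2
Click 3 (5,5) count=2: revealed 1 new [(5,5)] -> total=3
Click 4 (4,6) count=0: revealed 5 new [(3,5) (3,6) (4,5) (4,6) (5,6)] -> total=8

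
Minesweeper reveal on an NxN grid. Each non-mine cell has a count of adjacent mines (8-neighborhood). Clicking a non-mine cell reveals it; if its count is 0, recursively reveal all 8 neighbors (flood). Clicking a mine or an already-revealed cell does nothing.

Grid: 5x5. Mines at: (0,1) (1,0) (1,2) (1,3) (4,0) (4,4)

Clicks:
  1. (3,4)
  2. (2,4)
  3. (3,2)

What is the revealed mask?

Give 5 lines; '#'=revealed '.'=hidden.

Click 1 (3,4) count=1: revealed 1 new [(3,4)] -> total=1
Click 2 (2,4) count=1: revealed 1 new [(2,4)] -> total=2
Click 3 (3,2) count=0: revealed 9 new [(2,1) (2,2) (2,3) (3,1) (3,2) (3,3) (4,1) (4,2) (4,3)] -> total=11

Answer: .....
.....
.####
.####
.###.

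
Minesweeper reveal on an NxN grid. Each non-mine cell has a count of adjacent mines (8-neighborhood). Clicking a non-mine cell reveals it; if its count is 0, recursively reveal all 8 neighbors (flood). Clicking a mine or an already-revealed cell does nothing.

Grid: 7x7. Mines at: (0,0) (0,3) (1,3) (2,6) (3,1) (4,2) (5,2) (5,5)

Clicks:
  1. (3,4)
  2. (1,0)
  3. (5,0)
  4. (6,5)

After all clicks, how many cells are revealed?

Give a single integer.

Click 1 (3,4) count=0: revealed 9 new [(2,3) (2,4) (2,5) (3,3) (3,4) (3,5) (4,3) (4,4) (4,5)] -> total=9
Click 2 (1,0) count=1: revealed 1 new [(1,0)] -> total=10
Click 3 (5,0) count=0: revealed 6 new [(4,0) (4,1) (5,0) (5,1) (6,0) (6,1)] -> total=16
Click 4 (6,5) count=1: revealed 1 new [(6,5)] -> total=17

Answer: 17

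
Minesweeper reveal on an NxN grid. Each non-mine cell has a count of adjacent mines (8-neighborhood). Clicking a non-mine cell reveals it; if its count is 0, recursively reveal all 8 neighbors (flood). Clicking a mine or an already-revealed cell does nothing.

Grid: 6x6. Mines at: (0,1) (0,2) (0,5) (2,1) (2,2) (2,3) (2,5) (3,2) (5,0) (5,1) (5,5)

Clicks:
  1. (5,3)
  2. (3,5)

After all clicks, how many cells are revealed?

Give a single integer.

Click 1 (5,3) count=0: revealed 6 new [(4,2) (4,3) (4,4) (5,2) (5,3) (5,4)] -> total=6
Click 2 (3,5) count=1: revealed 1 new [(3,5)] -> total=7

Answer: 7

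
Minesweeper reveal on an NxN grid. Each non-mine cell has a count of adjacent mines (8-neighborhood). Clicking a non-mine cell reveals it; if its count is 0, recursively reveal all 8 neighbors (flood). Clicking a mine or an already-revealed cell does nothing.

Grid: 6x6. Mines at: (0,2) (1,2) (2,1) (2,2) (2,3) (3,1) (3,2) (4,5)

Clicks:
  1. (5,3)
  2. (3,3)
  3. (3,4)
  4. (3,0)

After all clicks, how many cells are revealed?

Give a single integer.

Click 1 (5,3) count=0: revealed 10 new [(4,0) (4,1) (4,2) (4,3) (4,4) (5,0) (5,1) (5,2) (5,3) (5,4)] -> total=10
Click 2 (3,3) count=3: revealed 1 new [(3,3)] -> total=11
Click 3 (3,4) count=2: revealed 1 new [(3,4)] -> total=12
Click 4 (3,0) count=2: revealed 1 new [(3,0)] -> total=13

Answer: 13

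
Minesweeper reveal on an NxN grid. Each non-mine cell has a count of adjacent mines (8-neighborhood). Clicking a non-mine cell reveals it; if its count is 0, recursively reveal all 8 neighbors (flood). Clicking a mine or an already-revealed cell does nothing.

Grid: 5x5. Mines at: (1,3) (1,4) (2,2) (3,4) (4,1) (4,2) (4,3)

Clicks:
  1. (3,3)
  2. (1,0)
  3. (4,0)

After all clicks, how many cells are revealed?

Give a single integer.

Answer: 12

Derivation:
Click 1 (3,3) count=4: revealed 1 new [(3,3)] -> total=1
Click 2 (1,0) count=0: revealed 10 new [(0,0) (0,1) (0,2) (1,0) (1,1) (1,2) (2,0) (2,1) (3,0) (3,1)] -> total=11
Click 3 (4,0) count=1: revealed 1 new [(4,0)] -> total=12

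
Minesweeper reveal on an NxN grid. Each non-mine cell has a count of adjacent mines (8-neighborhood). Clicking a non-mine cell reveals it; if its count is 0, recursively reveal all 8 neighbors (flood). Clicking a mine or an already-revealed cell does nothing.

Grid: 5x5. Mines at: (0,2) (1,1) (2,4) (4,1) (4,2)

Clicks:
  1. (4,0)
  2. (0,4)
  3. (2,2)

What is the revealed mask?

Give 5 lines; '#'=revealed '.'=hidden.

Answer: ...##
...##
..#..
.....
#....

Derivation:
Click 1 (4,0) count=1: revealed 1 new [(4,0)] -> total=1
Click 2 (0,4) count=0: revealed 4 new [(0,3) (0,4) (1,3) (1,4)] -> total=5
Click 3 (2,2) count=1: revealed 1 new [(2,2)] -> total=6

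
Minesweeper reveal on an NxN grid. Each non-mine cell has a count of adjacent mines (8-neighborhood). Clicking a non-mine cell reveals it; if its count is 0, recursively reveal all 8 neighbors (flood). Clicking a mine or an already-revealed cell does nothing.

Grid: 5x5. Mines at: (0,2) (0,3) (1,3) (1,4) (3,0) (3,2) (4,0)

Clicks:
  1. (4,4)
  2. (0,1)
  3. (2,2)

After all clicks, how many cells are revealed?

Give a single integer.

Click 1 (4,4) count=0: revealed 6 new [(2,3) (2,4) (3,3) (3,4) (4,3) (4,4)] -> total=6
Click 2 (0,1) count=1: revealed 1 new [(0,1)] -> total=7
Click 3 (2,2) count=2: revealed 1 new [(2,2)] -> total=8

Answer: 8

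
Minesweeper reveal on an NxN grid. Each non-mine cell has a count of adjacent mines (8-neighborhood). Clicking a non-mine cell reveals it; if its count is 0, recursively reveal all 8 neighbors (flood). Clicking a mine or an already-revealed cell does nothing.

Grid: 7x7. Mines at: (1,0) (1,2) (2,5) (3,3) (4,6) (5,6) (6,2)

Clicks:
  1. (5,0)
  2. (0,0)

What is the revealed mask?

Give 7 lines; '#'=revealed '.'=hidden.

Click 1 (5,0) count=0: revealed 14 new [(2,0) (2,1) (2,2) (3,0) (3,1) (3,2) (4,0) (4,1) (4,2) (5,0) (5,1) (5,2) (6,0) (6,1)] -> total=14
Click 2 (0,0) count=1: revealed 1 new [(0,0)] -> total=15

Answer: #......
.......
###....
###....
###....
###....
##.....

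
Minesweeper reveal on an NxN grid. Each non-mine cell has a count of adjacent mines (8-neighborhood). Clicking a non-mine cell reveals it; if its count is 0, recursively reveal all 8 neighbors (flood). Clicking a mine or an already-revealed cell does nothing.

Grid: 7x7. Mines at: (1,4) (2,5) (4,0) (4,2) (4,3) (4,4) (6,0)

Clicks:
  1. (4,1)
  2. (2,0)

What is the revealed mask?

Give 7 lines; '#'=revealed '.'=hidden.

Click 1 (4,1) count=2: revealed 1 new [(4,1)] -> total=1
Click 2 (2,0) count=0: revealed 16 new [(0,0) (0,1) (0,2) (0,3) (1,0) (1,1) (1,2) (1,3) (2,0) (2,1) (2,2) (2,3) (3,0) (3,1) (3,2) (3,3)] -> total=17

Answer: ####...
####...
####...
####...
.#.....
.......
.......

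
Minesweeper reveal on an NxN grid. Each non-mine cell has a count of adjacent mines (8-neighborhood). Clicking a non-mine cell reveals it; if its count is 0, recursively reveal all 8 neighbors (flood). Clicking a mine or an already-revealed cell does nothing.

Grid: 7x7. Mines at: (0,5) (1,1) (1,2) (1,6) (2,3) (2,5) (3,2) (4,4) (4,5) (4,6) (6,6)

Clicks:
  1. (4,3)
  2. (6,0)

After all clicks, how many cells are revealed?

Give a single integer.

Click 1 (4,3) count=2: revealed 1 new [(4,3)] -> total=1
Click 2 (6,0) count=0: revealed 19 new [(2,0) (2,1) (3,0) (3,1) (4,0) (4,1) (4,2) (5,0) (5,1) (5,2) (5,3) (5,4) (5,5) (6,0) (6,1) (6,2) (6,3) (6,4) (6,5)] -> total=20

Answer: 20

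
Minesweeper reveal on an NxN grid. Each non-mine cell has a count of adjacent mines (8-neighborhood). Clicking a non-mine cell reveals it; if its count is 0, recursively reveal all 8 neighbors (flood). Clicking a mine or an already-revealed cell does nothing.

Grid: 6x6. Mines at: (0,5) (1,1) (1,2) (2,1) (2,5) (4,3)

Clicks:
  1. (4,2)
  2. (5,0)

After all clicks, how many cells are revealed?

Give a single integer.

Click 1 (4,2) count=1: revealed 1 new [(4,2)] -> total=1
Click 2 (5,0) count=0: revealed 8 new [(3,0) (3,1) (3,2) (4,0) (4,1) (5,0) (5,1) (5,2)] -> total=9

Answer: 9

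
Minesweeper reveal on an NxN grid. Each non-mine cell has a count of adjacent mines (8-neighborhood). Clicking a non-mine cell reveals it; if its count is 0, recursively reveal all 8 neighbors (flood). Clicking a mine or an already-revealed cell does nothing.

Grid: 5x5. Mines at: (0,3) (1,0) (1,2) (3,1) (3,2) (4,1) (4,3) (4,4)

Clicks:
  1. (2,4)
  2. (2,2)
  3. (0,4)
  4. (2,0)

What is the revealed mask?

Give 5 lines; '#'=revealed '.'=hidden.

Answer: ....#
...##
#.###
...##
.....

Derivation:
Click 1 (2,4) count=0: revealed 6 new [(1,3) (1,4) (2,3) (2,4) (3,3) (3,4)] -> total=6
Click 2 (2,2) count=3: revealed 1 new [(2,2)] -> total=7
Click 3 (0,4) count=1: revealed 1 new [(0,4)] -> total=8
Click 4 (2,0) count=2: revealed 1 new [(2,0)] -> total=9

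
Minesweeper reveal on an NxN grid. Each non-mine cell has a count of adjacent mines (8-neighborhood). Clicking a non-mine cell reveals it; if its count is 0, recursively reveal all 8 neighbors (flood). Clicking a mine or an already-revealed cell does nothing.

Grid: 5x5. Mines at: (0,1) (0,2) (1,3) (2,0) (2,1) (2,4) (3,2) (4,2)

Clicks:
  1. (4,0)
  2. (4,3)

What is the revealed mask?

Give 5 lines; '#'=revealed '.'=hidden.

Click 1 (4,0) count=0: revealed 4 new [(3,0) (3,1) (4,0) (4,1)] -> total=4
Click 2 (4,3) count=2: revealed 1 new [(4,3)] -> total=5

Answer: .....
.....
.....
##...
##.#.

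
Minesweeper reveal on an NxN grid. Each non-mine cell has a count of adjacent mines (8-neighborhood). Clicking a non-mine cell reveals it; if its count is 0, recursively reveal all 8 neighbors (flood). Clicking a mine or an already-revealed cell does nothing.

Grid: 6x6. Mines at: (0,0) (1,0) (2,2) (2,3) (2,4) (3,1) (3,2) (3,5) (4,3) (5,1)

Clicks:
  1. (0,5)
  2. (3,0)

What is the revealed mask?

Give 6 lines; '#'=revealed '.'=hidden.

Answer: .#####
.#####
......
#.....
......
......

Derivation:
Click 1 (0,5) count=0: revealed 10 new [(0,1) (0,2) (0,3) (0,4) (0,5) (1,1) (1,2) (1,3) (1,4) (1,5)] -> total=10
Click 2 (3,0) count=1: revealed 1 new [(3,0)] -> total=11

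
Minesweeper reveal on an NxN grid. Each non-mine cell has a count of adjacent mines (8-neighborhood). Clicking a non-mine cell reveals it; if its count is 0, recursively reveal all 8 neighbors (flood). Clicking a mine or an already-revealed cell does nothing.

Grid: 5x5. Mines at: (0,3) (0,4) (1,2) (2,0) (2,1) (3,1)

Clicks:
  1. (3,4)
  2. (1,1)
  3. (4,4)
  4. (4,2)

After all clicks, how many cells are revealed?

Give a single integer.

Answer: 12

Derivation:
Click 1 (3,4) count=0: revealed 11 new [(1,3) (1,4) (2,2) (2,3) (2,4) (3,2) (3,3) (3,4) (4,2) (4,3) (4,4)] -> total=11
Click 2 (1,1) count=3: revealed 1 new [(1,1)] -> total=12
Click 3 (4,4) count=0: revealed 0 new [(none)] -> total=12
Click 4 (4,2) count=1: revealed 0 new [(none)] -> total=12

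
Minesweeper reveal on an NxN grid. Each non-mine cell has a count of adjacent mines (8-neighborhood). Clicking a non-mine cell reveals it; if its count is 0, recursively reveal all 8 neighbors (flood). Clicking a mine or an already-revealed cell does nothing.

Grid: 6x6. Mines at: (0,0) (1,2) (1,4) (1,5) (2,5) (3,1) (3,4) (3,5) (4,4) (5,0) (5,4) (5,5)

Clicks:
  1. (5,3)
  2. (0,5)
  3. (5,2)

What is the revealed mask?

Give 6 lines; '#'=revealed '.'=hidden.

Answer: .....#
......
......
......
.###..
.###..

Derivation:
Click 1 (5,3) count=2: revealed 1 new [(5,3)] -> total=1
Click 2 (0,5) count=2: revealed 1 new [(0,5)] -> total=2
Click 3 (5,2) count=0: revealed 5 new [(4,1) (4,2) (4,3) (5,1) (5,2)] -> total=7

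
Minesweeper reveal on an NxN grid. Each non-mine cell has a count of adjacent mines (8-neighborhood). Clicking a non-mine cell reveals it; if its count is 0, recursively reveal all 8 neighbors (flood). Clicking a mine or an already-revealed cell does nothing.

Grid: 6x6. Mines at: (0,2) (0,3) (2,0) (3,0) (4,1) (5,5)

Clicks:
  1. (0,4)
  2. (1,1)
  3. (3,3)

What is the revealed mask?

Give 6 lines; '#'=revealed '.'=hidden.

Click 1 (0,4) count=1: revealed 1 new [(0,4)] -> total=1
Click 2 (1,1) count=2: revealed 1 new [(1,1)] -> total=2
Click 3 (3,3) count=0: revealed 22 new [(0,5) (1,2) (1,3) (1,4) (1,5) (2,1) (2,2) (2,3) (2,4) (2,5) (3,1) (3,2) (3,3) (3,4) (3,5) (4,2) (4,3) (4,4) (4,5) (5,2) (5,3) (5,4)] -> total=24

Answer: ....##
.#####
.#####
.#####
..####
..###.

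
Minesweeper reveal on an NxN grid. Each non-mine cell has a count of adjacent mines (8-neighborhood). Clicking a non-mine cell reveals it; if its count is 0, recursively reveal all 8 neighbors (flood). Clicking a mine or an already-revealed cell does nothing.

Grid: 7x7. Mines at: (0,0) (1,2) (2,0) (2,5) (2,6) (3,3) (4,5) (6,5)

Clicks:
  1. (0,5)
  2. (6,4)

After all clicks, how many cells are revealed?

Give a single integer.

Answer: 9

Derivation:
Click 1 (0,5) count=0: revealed 8 new [(0,3) (0,4) (0,5) (0,6) (1,3) (1,4) (1,5) (1,6)] -> total=8
Click 2 (6,4) count=1: revealed 1 new [(6,4)] -> total=9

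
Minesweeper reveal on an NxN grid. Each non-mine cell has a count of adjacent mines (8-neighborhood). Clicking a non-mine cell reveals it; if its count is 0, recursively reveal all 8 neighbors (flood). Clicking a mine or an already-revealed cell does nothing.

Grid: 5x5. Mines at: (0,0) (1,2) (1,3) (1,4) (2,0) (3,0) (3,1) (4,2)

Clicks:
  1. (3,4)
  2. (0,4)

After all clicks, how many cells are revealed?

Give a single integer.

Click 1 (3,4) count=0: revealed 6 new [(2,3) (2,4) (3,3) (3,4) (4,3) (4,4)] -> total=6
Click 2 (0,4) count=2: revealed 1 new [(0,4)] -> total=7

Answer: 7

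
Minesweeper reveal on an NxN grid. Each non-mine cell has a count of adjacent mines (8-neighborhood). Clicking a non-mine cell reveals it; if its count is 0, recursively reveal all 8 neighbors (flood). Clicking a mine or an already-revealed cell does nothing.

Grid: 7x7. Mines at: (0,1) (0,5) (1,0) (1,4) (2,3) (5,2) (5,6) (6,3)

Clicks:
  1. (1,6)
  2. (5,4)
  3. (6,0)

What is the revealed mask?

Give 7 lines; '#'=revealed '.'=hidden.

Answer: .......
......#
###....
###....
###....
##..#..
##.....

Derivation:
Click 1 (1,6) count=1: revealed 1 new [(1,6)] -> total=1
Click 2 (5,4) count=1: revealed 1 new [(5,4)] -> total=2
Click 3 (6,0) count=0: revealed 13 new [(2,0) (2,1) (2,2) (3,0) (3,1) (3,2) (4,0) (4,1) (4,2) (5,0) (5,1) (6,0) (6,1)] -> total=15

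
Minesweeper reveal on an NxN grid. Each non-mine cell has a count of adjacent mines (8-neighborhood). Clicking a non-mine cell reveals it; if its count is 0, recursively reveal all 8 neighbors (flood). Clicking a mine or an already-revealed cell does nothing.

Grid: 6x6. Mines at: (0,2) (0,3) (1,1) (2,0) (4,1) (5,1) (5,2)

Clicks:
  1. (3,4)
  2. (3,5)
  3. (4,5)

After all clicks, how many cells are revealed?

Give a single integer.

Answer: 21

Derivation:
Click 1 (3,4) count=0: revealed 21 new [(0,4) (0,5) (1,2) (1,3) (1,4) (1,5) (2,2) (2,3) (2,4) (2,5) (3,2) (3,3) (3,4) (3,5) (4,2) (4,3) (4,4) (4,5) (5,3) (5,4) (5,5)] -> total=21
Click 2 (3,5) count=0: revealed 0 new [(none)] -> total=21
Click 3 (4,5) count=0: revealed 0 new [(none)] -> total=21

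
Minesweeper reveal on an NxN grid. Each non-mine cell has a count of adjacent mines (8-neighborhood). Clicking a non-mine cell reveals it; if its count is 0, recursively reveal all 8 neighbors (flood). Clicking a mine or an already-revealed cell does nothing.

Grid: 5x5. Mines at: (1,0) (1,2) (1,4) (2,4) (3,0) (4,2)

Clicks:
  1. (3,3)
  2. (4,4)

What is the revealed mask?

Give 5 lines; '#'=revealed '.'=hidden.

Answer: .....
.....
.....
...##
...##

Derivation:
Click 1 (3,3) count=2: revealed 1 new [(3,3)] -> total=1
Click 2 (4,4) count=0: revealed 3 new [(3,4) (4,3) (4,4)] -> total=4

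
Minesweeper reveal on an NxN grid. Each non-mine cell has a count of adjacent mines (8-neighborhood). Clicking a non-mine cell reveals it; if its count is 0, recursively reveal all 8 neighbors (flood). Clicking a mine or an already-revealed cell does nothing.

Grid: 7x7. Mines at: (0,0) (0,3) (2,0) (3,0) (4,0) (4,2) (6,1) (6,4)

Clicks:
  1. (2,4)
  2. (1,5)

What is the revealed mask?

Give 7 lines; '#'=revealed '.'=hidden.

Click 1 (2,4) count=0: revealed 31 new [(0,4) (0,5) (0,6) (1,1) (1,2) (1,3) (1,4) (1,5) (1,6) (2,1) (2,2) (2,3) (2,4) (2,5) (2,6) (3,1) (3,2) (3,3) (3,4) (3,5) (3,6) (4,3) (4,4) (4,5) (4,6) (5,3) (5,4) (5,5) (5,6) (6,5) (6,6)] -> total=31
Click 2 (1,5) count=0: revealed 0 new [(none)] -> total=31

Answer: ....###
.######
.######
.######
...####
...####
.....##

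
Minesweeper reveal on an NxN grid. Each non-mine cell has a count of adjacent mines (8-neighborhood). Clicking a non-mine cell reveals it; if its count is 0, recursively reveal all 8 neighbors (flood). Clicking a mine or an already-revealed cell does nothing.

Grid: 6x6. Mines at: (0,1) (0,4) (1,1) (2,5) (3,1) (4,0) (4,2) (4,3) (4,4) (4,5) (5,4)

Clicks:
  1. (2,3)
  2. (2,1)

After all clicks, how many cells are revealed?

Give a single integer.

Click 1 (2,3) count=0: revealed 9 new [(1,2) (1,3) (1,4) (2,2) (2,3) (2,4) (3,2) (3,3) (3,4)] -> total=9
Click 2 (2,1) count=2: revealed 1 new [(2,1)] -> total=10

Answer: 10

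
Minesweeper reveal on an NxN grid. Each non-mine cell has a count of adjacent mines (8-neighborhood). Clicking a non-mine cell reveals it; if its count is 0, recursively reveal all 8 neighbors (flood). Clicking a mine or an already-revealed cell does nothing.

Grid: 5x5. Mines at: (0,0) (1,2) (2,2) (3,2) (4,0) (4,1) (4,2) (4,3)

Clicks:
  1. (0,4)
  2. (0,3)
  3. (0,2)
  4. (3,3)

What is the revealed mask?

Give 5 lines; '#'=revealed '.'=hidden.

Click 1 (0,4) count=0: revealed 8 new [(0,3) (0,4) (1,3) (1,4) (2,3) (2,4) (3,3) (3,4)] -> total=8
Click 2 (0,3) count=1: revealed 0 new [(none)] -> total=8
Click 3 (0,2) count=1: revealed 1 new [(0,2)] -> total=9
Click 4 (3,3) count=4: revealed 0 new [(none)] -> total=9

Answer: ..###
...##
...##
...##
.....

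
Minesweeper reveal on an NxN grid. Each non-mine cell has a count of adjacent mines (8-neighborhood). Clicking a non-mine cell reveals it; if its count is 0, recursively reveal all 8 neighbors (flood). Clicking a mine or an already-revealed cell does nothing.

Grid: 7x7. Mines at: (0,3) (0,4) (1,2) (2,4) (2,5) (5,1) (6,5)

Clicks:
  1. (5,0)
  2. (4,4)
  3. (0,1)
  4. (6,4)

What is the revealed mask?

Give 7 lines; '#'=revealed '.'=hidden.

Click 1 (5,0) count=1: revealed 1 new [(5,0)] -> total=1
Click 2 (4,4) count=0: revealed 30 new [(0,0) (0,1) (1,0) (1,1) (2,0) (2,1) (2,2) (2,3) (3,0) (3,1) (3,2) (3,3) (3,4) (3,5) (3,6) (4,0) (4,1) (4,2) (4,3) (4,4) (4,5) (4,6) (5,2) (5,3) (5,4) (5,5) (5,6) (6,2) (6,3) (6,4)] -> total=31
Click 3 (0,1) count=1: revealed 0 new [(none)] -> total=31
Click 4 (6,4) count=1: revealed 0 new [(none)] -> total=31

Answer: ##.....
##.....
####...
#######
#######
#.#####
..###..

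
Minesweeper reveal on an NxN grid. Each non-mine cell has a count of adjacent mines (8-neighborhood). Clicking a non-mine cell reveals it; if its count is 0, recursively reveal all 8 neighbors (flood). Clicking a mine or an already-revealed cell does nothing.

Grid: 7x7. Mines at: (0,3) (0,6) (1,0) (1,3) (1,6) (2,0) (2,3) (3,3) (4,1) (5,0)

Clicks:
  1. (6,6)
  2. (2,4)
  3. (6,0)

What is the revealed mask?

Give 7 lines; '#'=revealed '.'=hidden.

Click 1 (6,6) count=0: revealed 23 new [(2,4) (2,5) (2,6) (3,4) (3,5) (3,6) (4,2) (4,3) (4,4) (4,5) (4,6) (5,1) (5,2) (5,3) (5,4) (5,5) (5,6) (6,1) (6,2) (6,3) (6,4) (6,5) (6,6)] -> total=23
Click 2 (2,4) count=3: revealed 0 new [(none)] -> total=23
Click 3 (6,0) count=1: revealed 1 new [(6,0)] -> total=24

Answer: .......
.......
....###
....###
..#####
.######
#######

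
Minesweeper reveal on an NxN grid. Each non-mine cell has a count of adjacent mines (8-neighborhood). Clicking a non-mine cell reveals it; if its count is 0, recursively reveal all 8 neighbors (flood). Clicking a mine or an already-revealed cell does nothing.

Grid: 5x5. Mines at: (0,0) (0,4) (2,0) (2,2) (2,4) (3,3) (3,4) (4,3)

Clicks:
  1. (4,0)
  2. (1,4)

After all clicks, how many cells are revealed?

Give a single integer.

Click 1 (4,0) count=0: revealed 6 new [(3,0) (3,1) (3,2) (4,0) (4,1) (4,2)] -> total=6
Click 2 (1,4) count=2: revealed 1 new [(1,4)] -> total=7

Answer: 7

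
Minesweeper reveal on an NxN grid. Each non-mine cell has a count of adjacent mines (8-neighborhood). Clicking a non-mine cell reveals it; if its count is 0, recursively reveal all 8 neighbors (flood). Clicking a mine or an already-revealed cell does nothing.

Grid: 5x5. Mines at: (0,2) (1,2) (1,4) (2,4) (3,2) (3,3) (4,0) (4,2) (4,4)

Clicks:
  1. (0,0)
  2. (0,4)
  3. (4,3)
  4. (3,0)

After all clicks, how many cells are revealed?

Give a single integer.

Answer: 10

Derivation:
Click 1 (0,0) count=0: revealed 8 new [(0,0) (0,1) (1,0) (1,1) (2,0) (2,1) (3,0) (3,1)] -> total=8
Click 2 (0,4) count=1: revealed 1 new [(0,4)] -> total=9
Click 3 (4,3) count=4: revealed 1 new [(4,3)] -> total=10
Click 4 (3,0) count=1: revealed 0 new [(none)] -> total=10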